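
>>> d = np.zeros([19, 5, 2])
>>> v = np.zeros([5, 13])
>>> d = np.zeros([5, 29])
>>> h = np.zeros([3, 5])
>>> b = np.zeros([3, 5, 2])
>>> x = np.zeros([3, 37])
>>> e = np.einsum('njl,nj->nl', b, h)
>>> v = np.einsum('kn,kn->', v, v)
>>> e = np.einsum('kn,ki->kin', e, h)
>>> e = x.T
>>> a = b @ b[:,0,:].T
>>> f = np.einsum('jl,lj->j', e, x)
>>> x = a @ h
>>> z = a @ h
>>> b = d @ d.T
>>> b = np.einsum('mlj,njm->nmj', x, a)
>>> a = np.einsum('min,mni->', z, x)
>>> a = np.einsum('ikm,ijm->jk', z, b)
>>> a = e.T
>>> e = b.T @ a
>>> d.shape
(5, 29)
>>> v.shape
()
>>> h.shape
(3, 5)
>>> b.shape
(3, 3, 5)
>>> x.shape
(3, 5, 5)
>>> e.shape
(5, 3, 37)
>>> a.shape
(3, 37)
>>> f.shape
(37,)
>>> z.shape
(3, 5, 5)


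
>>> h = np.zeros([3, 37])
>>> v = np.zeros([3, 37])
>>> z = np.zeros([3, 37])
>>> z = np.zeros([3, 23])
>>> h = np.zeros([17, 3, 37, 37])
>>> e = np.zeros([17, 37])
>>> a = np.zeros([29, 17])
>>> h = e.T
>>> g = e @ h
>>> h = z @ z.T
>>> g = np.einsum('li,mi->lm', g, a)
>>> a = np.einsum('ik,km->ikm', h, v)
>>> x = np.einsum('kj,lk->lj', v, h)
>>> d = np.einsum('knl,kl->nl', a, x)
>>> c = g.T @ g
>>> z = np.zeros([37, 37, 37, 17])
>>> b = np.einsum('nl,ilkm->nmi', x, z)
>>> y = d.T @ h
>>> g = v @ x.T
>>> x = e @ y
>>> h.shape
(3, 3)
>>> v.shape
(3, 37)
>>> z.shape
(37, 37, 37, 17)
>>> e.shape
(17, 37)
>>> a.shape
(3, 3, 37)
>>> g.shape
(3, 3)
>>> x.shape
(17, 3)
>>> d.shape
(3, 37)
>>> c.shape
(29, 29)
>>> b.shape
(3, 17, 37)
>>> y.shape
(37, 3)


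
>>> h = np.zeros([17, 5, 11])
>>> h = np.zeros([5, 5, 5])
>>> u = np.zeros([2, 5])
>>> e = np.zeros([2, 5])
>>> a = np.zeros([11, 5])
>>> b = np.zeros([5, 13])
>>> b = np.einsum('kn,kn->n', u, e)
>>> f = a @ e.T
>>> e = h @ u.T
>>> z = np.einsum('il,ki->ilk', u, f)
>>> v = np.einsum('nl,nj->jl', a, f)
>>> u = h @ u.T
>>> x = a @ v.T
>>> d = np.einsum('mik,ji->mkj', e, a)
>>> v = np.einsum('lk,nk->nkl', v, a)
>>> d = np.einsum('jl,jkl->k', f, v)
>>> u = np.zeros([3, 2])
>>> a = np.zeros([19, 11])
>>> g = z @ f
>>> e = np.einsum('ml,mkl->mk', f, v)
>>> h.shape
(5, 5, 5)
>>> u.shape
(3, 2)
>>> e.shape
(11, 5)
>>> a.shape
(19, 11)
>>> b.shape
(5,)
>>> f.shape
(11, 2)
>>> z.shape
(2, 5, 11)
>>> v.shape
(11, 5, 2)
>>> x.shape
(11, 2)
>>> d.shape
(5,)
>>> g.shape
(2, 5, 2)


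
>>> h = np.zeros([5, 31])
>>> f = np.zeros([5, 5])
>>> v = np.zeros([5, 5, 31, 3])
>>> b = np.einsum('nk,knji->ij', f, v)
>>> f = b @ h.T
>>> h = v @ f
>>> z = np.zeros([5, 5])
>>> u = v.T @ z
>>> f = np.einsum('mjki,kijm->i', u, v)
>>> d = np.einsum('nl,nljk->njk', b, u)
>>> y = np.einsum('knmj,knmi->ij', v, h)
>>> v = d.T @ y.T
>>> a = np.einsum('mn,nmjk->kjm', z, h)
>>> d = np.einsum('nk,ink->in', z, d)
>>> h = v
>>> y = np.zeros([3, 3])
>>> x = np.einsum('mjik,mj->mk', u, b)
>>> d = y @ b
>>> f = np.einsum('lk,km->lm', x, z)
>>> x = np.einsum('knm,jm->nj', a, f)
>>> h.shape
(5, 5, 5)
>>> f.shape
(3, 5)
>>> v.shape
(5, 5, 5)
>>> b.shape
(3, 31)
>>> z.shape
(5, 5)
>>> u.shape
(3, 31, 5, 5)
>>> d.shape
(3, 31)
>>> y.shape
(3, 3)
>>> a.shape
(5, 31, 5)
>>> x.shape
(31, 3)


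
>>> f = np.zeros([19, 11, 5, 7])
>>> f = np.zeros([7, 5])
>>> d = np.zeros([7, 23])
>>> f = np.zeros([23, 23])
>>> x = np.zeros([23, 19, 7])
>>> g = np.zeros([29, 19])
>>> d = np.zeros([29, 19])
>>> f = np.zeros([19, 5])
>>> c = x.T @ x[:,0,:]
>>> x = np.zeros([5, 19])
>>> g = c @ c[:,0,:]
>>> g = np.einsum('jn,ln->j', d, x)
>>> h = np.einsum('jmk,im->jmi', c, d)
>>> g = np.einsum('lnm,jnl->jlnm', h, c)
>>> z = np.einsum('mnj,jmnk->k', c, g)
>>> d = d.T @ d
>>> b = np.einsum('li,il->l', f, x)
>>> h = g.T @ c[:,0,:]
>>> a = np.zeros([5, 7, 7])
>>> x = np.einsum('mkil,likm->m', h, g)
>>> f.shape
(19, 5)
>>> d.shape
(19, 19)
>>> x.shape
(29,)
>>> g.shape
(7, 7, 19, 29)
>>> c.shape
(7, 19, 7)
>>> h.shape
(29, 19, 7, 7)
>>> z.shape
(29,)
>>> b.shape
(19,)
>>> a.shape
(5, 7, 7)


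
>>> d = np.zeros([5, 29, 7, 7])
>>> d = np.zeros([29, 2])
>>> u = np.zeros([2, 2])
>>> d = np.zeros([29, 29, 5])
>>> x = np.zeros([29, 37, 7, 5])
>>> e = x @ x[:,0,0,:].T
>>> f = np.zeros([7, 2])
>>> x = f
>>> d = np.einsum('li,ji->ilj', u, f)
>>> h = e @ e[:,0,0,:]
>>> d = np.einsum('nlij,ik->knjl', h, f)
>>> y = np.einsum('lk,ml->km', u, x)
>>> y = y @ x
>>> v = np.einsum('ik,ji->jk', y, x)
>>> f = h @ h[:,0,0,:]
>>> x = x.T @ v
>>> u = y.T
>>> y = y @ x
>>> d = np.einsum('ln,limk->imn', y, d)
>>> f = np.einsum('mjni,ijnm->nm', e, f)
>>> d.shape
(29, 29, 2)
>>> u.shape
(2, 2)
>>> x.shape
(2, 2)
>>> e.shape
(29, 37, 7, 29)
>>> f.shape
(7, 29)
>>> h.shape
(29, 37, 7, 29)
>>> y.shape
(2, 2)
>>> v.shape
(7, 2)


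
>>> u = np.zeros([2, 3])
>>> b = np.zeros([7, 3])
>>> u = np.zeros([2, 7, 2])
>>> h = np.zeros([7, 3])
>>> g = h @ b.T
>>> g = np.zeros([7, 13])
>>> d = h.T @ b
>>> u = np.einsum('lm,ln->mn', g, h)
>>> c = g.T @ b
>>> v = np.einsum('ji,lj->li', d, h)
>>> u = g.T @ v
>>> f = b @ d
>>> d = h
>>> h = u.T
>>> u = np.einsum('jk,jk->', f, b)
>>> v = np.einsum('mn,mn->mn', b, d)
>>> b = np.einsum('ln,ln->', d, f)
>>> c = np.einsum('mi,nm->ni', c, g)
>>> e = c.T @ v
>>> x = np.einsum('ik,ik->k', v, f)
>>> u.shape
()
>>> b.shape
()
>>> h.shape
(3, 13)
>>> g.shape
(7, 13)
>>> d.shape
(7, 3)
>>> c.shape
(7, 3)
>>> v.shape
(7, 3)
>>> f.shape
(7, 3)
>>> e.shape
(3, 3)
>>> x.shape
(3,)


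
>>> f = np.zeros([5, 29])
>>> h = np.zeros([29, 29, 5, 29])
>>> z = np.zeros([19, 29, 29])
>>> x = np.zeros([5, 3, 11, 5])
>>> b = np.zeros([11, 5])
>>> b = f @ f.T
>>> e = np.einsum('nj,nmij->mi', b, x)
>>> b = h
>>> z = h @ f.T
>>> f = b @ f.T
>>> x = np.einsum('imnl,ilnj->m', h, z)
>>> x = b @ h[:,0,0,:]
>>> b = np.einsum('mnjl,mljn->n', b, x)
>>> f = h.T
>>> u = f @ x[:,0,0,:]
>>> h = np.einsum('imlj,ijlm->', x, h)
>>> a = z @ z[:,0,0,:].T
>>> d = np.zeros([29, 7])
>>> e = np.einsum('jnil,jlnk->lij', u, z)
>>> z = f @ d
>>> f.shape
(29, 5, 29, 29)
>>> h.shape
()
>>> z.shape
(29, 5, 29, 7)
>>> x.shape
(29, 29, 5, 29)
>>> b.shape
(29,)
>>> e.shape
(29, 29, 29)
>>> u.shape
(29, 5, 29, 29)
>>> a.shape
(29, 29, 5, 29)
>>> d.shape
(29, 7)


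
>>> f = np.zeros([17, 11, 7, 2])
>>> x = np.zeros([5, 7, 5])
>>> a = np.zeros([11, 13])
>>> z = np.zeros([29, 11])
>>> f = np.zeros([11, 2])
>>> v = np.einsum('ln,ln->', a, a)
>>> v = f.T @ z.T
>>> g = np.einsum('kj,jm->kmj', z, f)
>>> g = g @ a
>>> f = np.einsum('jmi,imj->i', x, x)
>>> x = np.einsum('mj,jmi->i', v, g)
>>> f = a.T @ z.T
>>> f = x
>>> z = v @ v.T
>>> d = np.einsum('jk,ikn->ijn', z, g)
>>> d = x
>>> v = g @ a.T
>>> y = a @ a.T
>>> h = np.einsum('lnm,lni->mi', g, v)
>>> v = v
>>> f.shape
(13,)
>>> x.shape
(13,)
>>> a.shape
(11, 13)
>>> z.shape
(2, 2)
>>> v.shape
(29, 2, 11)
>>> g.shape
(29, 2, 13)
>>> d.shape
(13,)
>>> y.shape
(11, 11)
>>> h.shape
(13, 11)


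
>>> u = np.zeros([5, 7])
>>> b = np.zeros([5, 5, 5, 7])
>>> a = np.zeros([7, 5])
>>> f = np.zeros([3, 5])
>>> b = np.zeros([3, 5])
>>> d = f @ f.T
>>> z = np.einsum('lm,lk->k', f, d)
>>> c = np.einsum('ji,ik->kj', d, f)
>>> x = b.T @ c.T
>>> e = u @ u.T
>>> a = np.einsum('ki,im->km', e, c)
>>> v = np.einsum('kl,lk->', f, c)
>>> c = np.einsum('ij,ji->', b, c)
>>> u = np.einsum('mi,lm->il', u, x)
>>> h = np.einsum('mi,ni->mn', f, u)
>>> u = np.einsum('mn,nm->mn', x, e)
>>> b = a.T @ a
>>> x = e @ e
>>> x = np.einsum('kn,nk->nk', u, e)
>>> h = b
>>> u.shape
(5, 5)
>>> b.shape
(3, 3)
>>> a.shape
(5, 3)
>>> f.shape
(3, 5)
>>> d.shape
(3, 3)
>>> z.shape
(3,)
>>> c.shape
()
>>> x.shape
(5, 5)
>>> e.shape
(5, 5)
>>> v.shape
()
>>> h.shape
(3, 3)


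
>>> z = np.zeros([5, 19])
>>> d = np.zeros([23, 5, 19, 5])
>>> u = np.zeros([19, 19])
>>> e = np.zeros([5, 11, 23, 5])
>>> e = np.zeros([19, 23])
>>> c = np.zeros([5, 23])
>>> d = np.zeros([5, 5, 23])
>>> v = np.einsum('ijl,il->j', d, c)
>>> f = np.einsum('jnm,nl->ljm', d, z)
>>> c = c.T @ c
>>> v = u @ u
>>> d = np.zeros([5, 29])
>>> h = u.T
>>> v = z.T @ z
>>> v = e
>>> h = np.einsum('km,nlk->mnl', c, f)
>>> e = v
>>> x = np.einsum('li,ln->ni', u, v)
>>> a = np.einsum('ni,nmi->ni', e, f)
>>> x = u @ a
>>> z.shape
(5, 19)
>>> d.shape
(5, 29)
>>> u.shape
(19, 19)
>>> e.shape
(19, 23)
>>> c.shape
(23, 23)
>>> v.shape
(19, 23)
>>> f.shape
(19, 5, 23)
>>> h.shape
(23, 19, 5)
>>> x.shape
(19, 23)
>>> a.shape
(19, 23)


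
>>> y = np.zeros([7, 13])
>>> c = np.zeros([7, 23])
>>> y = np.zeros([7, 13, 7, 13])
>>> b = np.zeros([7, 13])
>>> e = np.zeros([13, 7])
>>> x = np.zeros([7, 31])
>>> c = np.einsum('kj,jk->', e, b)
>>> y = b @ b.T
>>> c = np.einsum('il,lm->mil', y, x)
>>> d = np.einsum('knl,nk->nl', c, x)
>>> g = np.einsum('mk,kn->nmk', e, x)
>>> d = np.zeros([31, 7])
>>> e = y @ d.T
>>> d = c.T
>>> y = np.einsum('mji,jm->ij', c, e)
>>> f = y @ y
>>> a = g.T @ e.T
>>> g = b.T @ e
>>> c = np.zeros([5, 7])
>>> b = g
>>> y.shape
(7, 7)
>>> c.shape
(5, 7)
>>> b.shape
(13, 31)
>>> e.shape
(7, 31)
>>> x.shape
(7, 31)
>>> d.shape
(7, 7, 31)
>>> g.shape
(13, 31)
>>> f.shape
(7, 7)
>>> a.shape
(7, 13, 7)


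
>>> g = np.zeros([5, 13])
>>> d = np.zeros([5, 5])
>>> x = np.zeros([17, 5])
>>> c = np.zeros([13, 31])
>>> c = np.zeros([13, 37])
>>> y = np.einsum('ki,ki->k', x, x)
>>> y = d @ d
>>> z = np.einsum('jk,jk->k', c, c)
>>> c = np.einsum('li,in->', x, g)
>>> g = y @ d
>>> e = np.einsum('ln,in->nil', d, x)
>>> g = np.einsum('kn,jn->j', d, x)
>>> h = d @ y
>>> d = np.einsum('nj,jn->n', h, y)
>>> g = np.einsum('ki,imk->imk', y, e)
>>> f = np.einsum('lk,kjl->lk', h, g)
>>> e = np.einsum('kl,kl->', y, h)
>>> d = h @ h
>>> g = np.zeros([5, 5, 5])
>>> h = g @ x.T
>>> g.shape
(5, 5, 5)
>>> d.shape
(5, 5)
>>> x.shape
(17, 5)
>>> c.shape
()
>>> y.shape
(5, 5)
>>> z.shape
(37,)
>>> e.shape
()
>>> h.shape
(5, 5, 17)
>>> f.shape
(5, 5)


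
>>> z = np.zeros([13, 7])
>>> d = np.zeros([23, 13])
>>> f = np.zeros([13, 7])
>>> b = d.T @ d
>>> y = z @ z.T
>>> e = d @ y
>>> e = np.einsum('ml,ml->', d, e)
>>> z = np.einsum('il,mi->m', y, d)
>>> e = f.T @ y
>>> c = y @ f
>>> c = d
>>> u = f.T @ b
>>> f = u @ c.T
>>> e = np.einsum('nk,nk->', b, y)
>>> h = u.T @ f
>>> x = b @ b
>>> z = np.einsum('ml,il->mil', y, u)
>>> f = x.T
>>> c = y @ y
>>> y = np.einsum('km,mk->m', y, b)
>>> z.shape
(13, 7, 13)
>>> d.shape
(23, 13)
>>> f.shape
(13, 13)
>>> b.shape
(13, 13)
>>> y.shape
(13,)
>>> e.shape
()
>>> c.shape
(13, 13)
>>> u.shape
(7, 13)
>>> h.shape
(13, 23)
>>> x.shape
(13, 13)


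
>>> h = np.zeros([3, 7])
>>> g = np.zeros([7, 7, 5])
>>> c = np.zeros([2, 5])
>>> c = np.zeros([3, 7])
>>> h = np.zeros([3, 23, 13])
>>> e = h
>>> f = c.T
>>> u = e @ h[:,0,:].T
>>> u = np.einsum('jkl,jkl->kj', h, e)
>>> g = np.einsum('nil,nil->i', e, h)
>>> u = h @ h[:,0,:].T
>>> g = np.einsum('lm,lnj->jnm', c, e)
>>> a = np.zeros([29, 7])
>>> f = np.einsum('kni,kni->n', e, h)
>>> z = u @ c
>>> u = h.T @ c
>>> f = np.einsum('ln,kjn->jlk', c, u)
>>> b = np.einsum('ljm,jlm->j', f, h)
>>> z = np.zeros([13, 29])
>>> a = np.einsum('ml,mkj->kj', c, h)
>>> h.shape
(3, 23, 13)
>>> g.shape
(13, 23, 7)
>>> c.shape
(3, 7)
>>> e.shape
(3, 23, 13)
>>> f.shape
(23, 3, 13)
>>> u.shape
(13, 23, 7)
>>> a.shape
(23, 13)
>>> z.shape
(13, 29)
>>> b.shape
(3,)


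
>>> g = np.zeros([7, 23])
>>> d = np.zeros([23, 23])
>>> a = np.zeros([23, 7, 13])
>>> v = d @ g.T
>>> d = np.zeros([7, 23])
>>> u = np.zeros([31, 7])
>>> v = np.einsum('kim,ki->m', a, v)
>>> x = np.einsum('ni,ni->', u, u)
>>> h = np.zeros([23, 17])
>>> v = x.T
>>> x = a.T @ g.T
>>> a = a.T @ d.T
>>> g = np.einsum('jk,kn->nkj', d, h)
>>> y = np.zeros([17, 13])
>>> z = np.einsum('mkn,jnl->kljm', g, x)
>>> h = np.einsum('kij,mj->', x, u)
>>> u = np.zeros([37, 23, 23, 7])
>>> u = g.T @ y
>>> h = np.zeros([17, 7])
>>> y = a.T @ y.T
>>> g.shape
(17, 23, 7)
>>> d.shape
(7, 23)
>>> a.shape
(13, 7, 7)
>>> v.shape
()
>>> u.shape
(7, 23, 13)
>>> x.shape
(13, 7, 7)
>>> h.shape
(17, 7)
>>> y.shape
(7, 7, 17)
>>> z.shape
(23, 7, 13, 17)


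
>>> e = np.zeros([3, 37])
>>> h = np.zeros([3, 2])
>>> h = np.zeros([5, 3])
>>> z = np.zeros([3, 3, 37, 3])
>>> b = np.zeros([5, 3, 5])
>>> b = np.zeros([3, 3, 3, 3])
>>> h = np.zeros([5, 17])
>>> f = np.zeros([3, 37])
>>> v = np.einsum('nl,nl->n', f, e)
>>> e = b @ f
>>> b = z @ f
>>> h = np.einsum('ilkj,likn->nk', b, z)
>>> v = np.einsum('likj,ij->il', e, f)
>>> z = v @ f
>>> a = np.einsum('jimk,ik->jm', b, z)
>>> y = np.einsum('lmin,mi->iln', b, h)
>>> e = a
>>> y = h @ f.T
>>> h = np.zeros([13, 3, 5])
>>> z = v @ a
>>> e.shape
(3, 37)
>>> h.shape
(13, 3, 5)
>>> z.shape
(3, 37)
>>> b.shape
(3, 3, 37, 37)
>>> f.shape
(3, 37)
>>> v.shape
(3, 3)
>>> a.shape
(3, 37)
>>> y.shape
(3, 3)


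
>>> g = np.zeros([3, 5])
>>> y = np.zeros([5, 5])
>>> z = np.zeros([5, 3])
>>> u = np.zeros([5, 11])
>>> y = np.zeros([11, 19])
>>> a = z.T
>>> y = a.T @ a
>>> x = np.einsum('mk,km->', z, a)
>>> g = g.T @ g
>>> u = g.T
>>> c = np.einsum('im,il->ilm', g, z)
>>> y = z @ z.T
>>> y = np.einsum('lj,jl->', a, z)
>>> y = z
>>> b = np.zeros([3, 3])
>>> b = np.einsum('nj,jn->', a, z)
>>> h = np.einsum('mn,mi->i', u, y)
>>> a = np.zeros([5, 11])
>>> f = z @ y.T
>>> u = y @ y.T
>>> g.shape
(5, 5)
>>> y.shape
(5, 3)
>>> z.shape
(5, 3)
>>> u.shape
(5, 5)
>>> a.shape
(5, 11)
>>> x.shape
()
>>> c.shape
(5, 3, 5)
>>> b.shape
()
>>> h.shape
(3,)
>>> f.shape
(5, 5)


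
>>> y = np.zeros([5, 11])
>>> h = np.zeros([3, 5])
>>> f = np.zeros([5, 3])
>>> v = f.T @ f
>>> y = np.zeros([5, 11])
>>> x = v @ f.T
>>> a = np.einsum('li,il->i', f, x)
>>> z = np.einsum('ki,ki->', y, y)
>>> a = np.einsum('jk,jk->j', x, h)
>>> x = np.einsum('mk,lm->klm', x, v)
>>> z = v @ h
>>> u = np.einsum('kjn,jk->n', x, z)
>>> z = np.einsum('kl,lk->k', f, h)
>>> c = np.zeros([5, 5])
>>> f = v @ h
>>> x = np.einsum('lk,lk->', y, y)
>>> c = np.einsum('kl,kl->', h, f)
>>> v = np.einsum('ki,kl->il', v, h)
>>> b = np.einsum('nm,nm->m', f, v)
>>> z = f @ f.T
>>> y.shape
(5, 11)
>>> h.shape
(3, 5)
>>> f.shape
(3, 5)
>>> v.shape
(3, 5)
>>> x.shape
()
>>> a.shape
(3,)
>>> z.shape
(3, 3)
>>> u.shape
(3,)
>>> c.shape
()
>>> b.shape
(5,)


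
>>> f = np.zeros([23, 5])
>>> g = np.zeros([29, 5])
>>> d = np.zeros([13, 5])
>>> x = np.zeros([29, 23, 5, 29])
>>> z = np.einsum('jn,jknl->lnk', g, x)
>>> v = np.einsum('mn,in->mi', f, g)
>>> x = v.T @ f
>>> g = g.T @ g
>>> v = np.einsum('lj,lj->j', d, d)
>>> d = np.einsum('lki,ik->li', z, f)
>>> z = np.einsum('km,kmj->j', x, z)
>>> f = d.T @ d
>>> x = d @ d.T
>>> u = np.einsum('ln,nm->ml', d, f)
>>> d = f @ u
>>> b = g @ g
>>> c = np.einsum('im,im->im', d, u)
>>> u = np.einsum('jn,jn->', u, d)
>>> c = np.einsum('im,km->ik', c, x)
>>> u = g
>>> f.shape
(23, 23)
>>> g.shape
(5, 5)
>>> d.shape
(23, 29)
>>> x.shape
(29, 29)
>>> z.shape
(23,)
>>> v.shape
(5,)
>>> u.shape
(5, 5)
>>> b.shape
(5, 5)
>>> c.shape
(23, 29)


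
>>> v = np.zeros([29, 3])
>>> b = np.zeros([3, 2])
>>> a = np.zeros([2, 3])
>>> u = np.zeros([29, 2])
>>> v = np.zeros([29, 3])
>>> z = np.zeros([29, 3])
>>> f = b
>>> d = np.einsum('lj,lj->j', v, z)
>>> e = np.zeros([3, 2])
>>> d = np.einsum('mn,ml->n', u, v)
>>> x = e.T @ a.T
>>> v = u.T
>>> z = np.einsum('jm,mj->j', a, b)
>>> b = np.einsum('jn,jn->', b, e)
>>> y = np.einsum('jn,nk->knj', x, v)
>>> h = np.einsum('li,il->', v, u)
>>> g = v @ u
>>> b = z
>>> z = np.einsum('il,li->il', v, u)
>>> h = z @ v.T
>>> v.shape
(2, 29)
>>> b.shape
(2,)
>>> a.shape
(2, 3)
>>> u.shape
(29, 2)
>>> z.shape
(2, 29)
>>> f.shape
(3, 2)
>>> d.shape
(2,)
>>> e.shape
(3, 2)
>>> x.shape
(2, 2)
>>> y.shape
(29, 2, 2)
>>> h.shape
(2, 2)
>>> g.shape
(2, 2)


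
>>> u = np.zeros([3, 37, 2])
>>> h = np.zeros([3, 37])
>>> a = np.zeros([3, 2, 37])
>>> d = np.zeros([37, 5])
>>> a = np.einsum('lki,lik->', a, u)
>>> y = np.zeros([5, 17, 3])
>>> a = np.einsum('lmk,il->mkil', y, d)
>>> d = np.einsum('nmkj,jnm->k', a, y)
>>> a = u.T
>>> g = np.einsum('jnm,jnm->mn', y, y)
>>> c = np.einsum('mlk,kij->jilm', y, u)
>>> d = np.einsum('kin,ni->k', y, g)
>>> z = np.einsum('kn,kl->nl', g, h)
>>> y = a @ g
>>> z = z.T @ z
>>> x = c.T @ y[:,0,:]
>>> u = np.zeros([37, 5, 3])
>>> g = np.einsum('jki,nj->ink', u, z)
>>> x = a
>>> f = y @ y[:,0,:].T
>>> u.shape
(37, 5, 3)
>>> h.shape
(3, 37)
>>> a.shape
(2, 37, 3)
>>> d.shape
(5,)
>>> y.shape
(2, 37, 17)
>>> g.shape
(3, 37, 5)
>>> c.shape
(2, 37, 17, 5)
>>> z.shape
(37, 37)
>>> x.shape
(2, 37, 3)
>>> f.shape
(2, 37, 2)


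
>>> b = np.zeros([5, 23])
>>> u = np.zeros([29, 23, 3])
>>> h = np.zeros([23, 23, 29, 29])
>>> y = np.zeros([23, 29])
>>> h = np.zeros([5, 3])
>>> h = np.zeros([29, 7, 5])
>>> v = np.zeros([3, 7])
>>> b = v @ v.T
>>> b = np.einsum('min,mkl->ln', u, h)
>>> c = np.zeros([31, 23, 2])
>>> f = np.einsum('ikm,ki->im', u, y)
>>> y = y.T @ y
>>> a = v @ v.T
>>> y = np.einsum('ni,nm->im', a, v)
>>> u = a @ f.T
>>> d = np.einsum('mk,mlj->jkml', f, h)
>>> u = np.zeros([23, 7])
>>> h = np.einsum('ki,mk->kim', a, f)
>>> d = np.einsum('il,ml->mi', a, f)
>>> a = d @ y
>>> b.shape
(5, 3)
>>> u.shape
(23, 7)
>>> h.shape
(3, 3, 29)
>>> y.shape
(3, 7)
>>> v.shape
(3, 7)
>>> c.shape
(31, 23, 2)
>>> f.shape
(29, 3)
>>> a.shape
(29, 7)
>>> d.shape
(29, 3)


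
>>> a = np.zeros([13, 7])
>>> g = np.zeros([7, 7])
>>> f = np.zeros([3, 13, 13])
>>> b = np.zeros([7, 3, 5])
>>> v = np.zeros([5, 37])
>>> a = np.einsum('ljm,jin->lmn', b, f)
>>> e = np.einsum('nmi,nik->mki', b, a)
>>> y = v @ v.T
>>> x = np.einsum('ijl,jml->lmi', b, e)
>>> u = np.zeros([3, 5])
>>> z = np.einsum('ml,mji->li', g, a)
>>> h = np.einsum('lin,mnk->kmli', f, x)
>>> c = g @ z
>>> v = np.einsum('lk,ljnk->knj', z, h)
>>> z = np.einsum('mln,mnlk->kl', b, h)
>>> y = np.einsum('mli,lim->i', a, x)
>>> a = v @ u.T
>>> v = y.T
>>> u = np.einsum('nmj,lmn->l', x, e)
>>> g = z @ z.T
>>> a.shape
(13, 3, 3)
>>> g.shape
(13, 13)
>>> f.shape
(3, 13, 13)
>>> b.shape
(7, 3, 5)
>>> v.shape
(13,)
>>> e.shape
(3, 13, 5)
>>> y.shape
(13,)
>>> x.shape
(5, 13, 7)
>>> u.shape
(3,)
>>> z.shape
(13, 3)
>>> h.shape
(7, 5, 3, 13)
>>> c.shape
(7, 13)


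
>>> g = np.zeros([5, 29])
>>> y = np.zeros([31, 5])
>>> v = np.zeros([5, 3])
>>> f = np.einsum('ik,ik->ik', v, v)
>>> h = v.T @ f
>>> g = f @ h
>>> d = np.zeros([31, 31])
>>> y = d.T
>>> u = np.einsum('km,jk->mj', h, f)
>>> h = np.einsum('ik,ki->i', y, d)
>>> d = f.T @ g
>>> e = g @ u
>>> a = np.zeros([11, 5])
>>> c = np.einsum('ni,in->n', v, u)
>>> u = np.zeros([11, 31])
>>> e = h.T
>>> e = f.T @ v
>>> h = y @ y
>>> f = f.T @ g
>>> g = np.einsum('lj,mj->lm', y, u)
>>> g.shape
(31, 11)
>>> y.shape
(31, 31)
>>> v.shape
(5, 3)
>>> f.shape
(3, 3)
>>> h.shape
(31, 31)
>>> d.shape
(3, 3)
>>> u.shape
(11, 31)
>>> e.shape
(3, 3)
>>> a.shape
(11, 5)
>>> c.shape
(5,)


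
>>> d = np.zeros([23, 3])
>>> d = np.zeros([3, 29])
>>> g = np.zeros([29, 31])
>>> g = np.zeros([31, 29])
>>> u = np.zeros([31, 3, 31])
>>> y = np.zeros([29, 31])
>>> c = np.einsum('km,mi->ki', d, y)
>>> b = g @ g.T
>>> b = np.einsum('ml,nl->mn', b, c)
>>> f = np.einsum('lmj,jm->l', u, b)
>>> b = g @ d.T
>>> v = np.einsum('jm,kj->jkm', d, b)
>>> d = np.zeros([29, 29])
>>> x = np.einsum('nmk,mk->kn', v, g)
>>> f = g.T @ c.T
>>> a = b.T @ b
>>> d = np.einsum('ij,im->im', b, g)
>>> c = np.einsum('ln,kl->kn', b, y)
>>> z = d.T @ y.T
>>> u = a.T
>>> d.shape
(31, 29)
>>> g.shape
(31, 29)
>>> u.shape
(3, 3)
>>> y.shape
(29, 31)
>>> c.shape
(29, 3)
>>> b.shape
(31, 3)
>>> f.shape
(29, 3)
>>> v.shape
(3, 31, 29)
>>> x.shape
(29, 3)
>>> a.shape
(3, 3)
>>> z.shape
(29, 29)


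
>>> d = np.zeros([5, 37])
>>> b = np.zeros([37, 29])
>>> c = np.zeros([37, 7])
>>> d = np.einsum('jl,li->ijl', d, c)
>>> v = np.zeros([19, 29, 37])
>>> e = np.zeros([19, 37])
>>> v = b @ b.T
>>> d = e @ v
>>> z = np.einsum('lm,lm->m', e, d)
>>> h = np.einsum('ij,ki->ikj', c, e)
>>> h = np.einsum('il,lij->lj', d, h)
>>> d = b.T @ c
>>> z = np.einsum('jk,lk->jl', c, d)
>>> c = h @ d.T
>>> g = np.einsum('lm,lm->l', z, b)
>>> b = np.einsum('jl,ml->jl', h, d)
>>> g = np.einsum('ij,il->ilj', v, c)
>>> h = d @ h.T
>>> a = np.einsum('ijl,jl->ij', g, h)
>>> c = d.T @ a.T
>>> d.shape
(29, 7)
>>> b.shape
(37, 7)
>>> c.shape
(7, 37)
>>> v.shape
(37, 37)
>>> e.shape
(19, 37)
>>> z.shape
(37, 29)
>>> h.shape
(29, 37)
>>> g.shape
(37, 29, 37)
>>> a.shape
(37, 29)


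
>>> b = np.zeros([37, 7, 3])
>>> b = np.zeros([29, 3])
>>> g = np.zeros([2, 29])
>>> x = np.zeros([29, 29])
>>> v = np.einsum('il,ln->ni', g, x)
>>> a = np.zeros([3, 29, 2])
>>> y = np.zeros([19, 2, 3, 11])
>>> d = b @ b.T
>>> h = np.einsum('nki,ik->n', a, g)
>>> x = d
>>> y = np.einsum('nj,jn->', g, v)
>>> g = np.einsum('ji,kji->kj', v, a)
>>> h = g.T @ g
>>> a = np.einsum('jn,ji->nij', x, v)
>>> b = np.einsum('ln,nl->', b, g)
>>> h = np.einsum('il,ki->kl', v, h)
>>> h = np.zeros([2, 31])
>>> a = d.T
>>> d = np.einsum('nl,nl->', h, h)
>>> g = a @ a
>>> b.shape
()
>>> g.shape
(29, 29)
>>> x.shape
(29, 29)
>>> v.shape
(29, 2)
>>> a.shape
(29, 29)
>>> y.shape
()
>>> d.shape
()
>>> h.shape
(2, 31)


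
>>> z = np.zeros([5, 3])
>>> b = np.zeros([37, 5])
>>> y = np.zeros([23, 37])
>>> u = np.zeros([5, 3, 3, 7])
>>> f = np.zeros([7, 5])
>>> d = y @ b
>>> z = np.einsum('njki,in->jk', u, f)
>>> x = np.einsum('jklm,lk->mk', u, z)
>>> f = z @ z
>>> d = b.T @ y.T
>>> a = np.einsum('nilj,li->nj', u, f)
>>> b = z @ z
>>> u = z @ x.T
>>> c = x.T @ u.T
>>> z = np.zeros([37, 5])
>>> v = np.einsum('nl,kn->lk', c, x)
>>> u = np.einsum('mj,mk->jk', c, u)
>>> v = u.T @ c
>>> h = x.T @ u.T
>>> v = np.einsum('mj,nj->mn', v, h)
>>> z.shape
(37, 5)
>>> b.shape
(3, 3)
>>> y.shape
(23, 37)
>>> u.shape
(3, 7)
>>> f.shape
(3, 3)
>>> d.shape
(5, 23)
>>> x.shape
(7, 3)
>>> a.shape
(5, 7)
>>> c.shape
(3, 3)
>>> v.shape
(7, 3)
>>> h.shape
(3, 3)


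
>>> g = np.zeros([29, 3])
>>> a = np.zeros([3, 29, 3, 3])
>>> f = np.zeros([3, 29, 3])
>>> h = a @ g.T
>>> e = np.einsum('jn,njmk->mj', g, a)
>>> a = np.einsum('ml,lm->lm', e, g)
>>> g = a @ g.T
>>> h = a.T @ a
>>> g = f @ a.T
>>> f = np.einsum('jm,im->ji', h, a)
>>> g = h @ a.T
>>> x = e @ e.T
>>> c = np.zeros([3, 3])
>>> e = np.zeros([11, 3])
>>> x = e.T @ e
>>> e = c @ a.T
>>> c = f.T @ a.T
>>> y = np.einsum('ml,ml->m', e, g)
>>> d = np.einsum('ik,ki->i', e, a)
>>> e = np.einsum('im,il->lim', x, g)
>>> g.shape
(3, 29)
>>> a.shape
(29, 3)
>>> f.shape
(3, 29)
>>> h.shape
(3, 3)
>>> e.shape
(29, 3, 3)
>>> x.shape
(3, 3)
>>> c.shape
(29, 29)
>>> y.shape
(3,)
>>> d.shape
(3,)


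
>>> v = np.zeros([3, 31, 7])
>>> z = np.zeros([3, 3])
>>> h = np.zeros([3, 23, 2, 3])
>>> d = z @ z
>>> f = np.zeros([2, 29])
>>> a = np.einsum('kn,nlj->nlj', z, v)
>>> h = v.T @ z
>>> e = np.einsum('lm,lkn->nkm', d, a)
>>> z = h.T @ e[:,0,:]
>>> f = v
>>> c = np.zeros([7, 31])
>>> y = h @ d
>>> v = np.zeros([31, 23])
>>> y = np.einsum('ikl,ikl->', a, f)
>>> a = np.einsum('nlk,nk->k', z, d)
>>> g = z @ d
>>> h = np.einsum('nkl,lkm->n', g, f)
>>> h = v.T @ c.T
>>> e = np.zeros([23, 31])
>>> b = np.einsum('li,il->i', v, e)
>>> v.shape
(31, 23)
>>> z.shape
(3, 31, 3)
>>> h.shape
(23, 7)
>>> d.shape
(3, 3)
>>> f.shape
(3, 31, 7)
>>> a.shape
(3,)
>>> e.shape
(23, 31)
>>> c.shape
(7, 31)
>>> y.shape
()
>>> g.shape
(3, 31, 3)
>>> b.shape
(23,)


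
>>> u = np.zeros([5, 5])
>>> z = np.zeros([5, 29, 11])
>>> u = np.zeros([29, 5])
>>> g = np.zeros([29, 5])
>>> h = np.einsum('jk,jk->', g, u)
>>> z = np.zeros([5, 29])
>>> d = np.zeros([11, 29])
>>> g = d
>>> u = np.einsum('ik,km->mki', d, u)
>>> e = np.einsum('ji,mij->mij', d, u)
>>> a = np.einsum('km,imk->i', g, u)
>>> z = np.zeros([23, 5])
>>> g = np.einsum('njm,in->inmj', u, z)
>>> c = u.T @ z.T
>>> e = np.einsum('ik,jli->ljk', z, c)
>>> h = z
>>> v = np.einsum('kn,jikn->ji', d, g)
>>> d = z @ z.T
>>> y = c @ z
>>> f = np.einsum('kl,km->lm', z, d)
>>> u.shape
(5, 29, 11)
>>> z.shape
(23, 5)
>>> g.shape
(23, 5, 11, 29)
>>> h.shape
(23, 5)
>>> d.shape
(23, 23)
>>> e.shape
(29, 11, 5)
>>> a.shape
(5,)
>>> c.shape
(11, 29, 23)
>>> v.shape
(23, 5)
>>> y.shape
(11, 29, 5)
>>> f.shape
(5, 23)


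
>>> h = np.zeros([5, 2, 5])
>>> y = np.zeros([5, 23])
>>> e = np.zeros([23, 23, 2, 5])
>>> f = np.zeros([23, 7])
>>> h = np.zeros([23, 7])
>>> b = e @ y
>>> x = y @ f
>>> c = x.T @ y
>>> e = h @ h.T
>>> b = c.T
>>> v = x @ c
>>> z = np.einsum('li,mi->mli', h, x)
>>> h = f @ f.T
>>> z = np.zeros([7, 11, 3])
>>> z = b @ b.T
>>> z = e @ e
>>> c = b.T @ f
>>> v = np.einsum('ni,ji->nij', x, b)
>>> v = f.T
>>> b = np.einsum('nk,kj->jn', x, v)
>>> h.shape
(23, 23)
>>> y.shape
(5, 23)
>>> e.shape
(23, 23)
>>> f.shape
(23, 7)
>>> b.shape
(23, 5)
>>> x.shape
(5, 7)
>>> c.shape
(7, 7)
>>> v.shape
(7, 23)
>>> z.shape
(23, 23)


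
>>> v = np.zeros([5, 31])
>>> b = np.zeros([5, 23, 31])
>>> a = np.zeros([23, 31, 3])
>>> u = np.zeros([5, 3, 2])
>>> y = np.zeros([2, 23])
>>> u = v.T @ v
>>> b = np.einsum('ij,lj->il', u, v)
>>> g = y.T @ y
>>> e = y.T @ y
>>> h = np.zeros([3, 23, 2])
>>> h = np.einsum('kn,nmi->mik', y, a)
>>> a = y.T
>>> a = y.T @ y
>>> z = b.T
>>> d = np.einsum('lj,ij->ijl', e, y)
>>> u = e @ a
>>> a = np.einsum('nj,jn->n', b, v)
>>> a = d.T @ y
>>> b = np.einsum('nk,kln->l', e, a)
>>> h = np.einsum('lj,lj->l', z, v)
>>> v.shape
(5, 31)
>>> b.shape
(23,)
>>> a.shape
(23, 23, 23)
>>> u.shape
(23, 23)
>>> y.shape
(2, 23)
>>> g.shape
(23, 23)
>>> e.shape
(23, 23)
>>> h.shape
(5,)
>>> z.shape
(5, 31)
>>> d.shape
(2, 23, 23)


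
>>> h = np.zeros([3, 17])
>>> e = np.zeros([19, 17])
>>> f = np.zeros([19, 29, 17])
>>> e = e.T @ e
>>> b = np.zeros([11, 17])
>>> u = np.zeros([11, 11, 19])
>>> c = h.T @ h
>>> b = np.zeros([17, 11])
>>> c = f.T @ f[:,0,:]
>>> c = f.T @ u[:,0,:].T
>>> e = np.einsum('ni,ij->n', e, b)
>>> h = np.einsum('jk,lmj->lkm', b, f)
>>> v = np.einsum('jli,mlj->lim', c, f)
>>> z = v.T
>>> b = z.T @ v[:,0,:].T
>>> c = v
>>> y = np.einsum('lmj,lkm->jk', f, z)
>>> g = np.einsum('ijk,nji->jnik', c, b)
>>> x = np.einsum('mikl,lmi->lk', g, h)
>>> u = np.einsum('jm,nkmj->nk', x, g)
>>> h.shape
(19, 11, 29)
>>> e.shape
(17,)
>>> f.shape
(19, 29, 17)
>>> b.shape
(29, 11, 29)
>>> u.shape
(11, 29)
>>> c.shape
(29, 11, 19)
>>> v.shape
(29, 11, 19)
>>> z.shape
(19, 11, 29)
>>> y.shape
(17, 11)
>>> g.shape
(11, 29, 29, 19)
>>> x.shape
(19, 29)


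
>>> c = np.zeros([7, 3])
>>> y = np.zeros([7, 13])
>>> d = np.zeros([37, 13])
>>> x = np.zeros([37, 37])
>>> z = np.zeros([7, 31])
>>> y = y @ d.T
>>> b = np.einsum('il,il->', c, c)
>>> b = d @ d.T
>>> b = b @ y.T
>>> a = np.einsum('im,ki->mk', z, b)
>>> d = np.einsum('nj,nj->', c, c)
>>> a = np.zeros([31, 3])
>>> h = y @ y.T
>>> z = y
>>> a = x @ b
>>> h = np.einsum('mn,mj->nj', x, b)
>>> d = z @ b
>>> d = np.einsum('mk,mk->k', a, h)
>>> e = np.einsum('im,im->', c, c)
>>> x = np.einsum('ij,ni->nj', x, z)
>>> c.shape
(7, 3)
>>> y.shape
(7, 37)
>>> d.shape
(7,)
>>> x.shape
(7, 37)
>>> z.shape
(7, 37)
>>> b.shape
(37, 7)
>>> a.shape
(37, 7)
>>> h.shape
(37, 7)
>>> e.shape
()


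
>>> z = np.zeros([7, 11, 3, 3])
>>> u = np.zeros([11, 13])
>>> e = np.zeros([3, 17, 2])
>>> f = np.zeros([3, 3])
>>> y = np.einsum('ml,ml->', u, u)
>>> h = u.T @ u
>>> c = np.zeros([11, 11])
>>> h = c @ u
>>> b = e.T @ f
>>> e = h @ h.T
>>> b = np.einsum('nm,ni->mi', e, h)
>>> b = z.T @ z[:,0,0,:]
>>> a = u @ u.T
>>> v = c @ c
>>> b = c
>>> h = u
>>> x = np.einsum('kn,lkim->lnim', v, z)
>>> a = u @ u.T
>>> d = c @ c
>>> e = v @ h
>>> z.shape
(7, 11, 3, 3)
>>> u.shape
(11, 13)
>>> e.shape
(11, 13)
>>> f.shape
(3, 3)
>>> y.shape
()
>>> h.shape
(11, 13)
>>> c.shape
(11, 11)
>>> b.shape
(11, 11)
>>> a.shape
(11, 11)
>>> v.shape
(11, 11)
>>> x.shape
(7, 11, 3, 3)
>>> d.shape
(11, 11)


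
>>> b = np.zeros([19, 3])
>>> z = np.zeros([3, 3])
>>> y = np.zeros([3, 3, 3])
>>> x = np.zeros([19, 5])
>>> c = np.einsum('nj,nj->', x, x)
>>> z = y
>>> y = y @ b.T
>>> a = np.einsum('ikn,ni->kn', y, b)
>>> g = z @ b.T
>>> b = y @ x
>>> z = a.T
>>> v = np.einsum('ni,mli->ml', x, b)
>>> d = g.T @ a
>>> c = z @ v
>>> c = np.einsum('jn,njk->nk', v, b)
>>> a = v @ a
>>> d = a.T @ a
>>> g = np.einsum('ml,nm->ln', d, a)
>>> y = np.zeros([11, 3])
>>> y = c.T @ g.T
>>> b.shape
(3, 3, 5)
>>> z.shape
(19, 3)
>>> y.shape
(5, 19)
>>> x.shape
(19, 5)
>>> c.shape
(3, 5)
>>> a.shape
(3, 19)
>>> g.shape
(19, 3)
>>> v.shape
(3, 3)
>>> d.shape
(19, 19)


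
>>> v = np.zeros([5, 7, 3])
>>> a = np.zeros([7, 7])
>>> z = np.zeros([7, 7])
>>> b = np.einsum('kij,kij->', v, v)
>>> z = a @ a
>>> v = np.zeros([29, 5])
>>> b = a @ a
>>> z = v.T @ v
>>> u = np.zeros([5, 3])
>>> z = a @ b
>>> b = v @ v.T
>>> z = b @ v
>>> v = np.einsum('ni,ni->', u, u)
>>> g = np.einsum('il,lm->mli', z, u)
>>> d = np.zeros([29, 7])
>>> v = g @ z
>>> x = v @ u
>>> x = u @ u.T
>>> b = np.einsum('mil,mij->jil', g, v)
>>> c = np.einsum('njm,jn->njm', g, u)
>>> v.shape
(3, 5, 5)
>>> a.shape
(7, 7)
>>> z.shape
(29, 5)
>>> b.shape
(5, 5, 29)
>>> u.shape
(5, 3)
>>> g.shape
(3, 5, 29)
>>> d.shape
(29, 7)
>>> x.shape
(5, 5)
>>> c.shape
(3, 5, 29)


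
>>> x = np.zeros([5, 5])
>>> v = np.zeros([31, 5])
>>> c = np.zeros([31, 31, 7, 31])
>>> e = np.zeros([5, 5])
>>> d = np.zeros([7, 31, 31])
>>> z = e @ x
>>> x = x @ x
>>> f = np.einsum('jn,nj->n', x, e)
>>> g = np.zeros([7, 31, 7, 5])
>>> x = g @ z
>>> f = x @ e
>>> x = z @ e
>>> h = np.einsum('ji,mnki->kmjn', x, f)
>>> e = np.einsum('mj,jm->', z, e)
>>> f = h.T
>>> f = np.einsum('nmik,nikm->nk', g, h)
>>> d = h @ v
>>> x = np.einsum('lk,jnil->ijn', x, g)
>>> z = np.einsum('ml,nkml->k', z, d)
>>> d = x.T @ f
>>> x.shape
(7, 7, 31)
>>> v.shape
(31, 5)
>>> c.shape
(31, 31, 7, 31)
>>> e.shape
()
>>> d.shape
(31, 7, 5)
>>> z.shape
(7,)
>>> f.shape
(7, 5)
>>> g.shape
(7, 31, 7, 5)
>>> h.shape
(7, 7, 5, 31)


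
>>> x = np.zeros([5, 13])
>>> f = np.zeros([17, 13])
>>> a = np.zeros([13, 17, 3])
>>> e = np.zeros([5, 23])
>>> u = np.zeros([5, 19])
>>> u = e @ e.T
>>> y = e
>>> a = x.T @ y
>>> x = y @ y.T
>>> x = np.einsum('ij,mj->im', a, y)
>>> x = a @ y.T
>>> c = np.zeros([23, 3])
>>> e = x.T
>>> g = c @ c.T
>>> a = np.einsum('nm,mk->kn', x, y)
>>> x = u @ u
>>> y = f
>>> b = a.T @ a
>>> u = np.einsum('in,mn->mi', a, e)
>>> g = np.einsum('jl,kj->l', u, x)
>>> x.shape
(5, 5)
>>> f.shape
(17, 13)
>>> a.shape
(23, 13)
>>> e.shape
(5, 13)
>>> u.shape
(5, 23)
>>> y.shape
(17, 13)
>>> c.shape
(23, 3)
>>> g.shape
(23,)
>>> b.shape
(13, 13)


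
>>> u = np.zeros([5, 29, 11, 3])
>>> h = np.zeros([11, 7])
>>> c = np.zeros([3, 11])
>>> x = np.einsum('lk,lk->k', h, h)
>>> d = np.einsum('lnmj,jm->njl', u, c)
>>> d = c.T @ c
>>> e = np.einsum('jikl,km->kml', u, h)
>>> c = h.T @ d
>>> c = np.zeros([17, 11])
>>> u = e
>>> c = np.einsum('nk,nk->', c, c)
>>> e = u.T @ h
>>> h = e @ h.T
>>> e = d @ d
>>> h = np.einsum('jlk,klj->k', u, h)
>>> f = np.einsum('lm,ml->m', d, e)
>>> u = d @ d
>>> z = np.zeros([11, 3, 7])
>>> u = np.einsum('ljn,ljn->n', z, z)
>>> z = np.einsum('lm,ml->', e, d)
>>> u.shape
(7,)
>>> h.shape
(3,)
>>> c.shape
()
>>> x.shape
(7,)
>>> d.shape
(11, 11)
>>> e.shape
(11, 11)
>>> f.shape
(11,)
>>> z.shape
()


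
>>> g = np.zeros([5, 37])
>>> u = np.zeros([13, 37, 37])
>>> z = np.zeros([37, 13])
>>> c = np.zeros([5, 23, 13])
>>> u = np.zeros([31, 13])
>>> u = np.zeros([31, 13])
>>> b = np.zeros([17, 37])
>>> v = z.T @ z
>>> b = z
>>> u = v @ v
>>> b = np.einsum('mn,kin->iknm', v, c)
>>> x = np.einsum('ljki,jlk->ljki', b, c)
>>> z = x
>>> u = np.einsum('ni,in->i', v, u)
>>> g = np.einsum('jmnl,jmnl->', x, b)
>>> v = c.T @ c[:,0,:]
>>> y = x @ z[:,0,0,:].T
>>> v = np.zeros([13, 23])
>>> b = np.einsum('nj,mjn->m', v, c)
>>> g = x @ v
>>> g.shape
(23, 5, 13, 23)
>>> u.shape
(13,)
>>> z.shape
(23, 5, 13, 13)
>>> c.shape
(5, 23, 13)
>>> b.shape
(5,)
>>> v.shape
(13, 23)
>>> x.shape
(23, 5, 13, 13)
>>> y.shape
(23, 5, 13, 23)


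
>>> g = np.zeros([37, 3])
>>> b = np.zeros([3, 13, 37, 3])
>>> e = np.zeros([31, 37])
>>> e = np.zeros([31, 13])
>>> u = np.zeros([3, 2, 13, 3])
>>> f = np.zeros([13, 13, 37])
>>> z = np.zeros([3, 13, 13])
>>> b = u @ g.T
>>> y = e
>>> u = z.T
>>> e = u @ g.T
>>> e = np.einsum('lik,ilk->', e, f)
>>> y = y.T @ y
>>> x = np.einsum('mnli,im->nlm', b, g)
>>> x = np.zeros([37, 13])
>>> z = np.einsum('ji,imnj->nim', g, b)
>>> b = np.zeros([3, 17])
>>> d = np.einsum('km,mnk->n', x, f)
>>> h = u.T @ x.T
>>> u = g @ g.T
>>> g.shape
(37, 3)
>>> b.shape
(3, 17)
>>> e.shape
()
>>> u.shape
(37, 37)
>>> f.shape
(13, 13, 37)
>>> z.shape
(13, 3, 2)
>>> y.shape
(13, 13)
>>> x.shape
(37, 13)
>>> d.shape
(13,)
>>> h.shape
(3, 13, 37)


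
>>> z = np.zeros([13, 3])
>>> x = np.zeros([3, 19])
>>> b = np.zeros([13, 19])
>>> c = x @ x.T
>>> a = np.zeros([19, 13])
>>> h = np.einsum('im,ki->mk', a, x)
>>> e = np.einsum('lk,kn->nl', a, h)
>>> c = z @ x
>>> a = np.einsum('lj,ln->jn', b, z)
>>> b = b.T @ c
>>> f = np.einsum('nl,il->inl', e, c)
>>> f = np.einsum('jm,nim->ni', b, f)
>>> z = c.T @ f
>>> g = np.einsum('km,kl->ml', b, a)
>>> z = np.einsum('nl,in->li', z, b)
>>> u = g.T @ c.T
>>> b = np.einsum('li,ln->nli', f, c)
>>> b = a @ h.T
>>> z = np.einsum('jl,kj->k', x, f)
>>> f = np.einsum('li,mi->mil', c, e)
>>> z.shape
(13,)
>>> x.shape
(3, 19)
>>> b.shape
(19, 13)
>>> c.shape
(13, 19)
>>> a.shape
(19, 3)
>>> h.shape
(13, 3)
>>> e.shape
(3, 19)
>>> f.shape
(3, 19, 13)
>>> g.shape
(19, 3)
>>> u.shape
(3, 13)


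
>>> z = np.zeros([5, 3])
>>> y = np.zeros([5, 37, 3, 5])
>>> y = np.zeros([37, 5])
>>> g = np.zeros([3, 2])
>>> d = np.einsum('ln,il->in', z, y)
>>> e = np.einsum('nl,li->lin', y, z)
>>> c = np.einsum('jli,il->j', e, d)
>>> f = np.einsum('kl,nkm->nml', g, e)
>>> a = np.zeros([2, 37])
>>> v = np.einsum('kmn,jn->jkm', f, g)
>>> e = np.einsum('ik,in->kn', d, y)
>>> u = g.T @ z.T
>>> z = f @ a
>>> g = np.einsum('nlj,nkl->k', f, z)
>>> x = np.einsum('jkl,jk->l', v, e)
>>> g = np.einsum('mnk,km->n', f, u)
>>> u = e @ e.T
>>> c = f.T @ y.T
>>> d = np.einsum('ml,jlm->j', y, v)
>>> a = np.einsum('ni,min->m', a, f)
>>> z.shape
(5, 37, 37)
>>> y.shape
(37, 5)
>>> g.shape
(37,)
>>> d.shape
(3,)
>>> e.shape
(3, 5)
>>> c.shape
(2, 37, 37)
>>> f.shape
(5, 37, 2)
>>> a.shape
(5,)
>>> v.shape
(3, 5, 37)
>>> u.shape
(3, 3)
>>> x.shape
(37,)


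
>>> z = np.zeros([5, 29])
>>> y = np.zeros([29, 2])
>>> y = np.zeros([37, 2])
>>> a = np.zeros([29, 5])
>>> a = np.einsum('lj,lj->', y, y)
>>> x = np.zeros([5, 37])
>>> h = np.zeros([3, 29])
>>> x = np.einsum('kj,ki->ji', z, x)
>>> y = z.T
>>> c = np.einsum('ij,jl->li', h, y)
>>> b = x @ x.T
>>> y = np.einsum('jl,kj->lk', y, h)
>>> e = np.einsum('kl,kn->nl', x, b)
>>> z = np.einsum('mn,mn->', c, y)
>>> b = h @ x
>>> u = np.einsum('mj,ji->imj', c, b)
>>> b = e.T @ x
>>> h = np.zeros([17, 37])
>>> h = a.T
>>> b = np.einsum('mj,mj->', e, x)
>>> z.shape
()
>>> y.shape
(5, 3)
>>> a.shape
()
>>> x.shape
(29, 37)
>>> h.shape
()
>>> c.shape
(5, 3)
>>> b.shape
()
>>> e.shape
(29, 37)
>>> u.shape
(37, 5, 3)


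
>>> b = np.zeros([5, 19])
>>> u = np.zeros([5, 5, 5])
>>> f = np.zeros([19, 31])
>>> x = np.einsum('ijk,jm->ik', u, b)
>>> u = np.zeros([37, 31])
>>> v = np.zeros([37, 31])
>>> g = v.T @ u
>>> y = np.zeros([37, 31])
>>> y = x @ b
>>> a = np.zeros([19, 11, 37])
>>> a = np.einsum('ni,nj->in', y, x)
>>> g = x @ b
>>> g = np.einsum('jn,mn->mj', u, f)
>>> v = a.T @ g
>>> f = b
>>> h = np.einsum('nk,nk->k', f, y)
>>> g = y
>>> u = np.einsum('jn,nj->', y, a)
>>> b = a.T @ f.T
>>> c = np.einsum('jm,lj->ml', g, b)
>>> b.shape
(5, 5)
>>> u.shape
()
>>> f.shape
(5, 19)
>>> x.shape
(5, 5)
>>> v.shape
(5, 37)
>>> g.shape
(5, 19)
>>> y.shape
(5, 19)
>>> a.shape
(19, 5)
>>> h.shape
(19,)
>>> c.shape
(19, 5)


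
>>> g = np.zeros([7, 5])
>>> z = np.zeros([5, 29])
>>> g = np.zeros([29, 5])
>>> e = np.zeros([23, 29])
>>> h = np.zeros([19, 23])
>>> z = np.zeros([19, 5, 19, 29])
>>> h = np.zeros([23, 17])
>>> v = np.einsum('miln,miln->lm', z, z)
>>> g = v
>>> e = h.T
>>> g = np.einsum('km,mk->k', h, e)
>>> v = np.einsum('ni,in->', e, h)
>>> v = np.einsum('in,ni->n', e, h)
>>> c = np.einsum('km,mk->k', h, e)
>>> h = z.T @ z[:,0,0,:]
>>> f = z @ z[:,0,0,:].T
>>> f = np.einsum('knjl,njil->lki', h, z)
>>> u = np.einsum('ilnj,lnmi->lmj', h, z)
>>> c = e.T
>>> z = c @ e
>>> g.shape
(23,)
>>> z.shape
(23, 23)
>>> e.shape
(17, 23)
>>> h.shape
(29, 19, 5, 29)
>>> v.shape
(23,)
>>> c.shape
(23, 17)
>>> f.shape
(29, 29, 19)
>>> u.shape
(19, 19, 29)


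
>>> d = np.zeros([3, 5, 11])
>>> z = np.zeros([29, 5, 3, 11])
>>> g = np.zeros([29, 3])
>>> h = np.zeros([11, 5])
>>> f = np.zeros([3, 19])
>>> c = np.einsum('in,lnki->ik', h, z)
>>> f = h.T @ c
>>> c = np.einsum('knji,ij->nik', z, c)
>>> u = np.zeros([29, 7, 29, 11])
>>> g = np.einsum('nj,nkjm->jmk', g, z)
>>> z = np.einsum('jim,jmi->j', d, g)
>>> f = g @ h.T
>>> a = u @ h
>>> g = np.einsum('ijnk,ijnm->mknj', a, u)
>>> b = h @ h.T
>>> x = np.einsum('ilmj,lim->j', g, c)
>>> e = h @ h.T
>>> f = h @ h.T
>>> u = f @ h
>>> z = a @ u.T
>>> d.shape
(3, 5, 11)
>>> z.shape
(29, 7, 29, 11)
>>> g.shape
(11, 5, 29, 7)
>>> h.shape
(11, 5)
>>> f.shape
(11, 11)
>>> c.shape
(5, 11, 29)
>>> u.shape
(11, 5)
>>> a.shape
(29, 7, 29, 5)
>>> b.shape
(11, 11)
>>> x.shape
(7,)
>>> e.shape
(11, 11)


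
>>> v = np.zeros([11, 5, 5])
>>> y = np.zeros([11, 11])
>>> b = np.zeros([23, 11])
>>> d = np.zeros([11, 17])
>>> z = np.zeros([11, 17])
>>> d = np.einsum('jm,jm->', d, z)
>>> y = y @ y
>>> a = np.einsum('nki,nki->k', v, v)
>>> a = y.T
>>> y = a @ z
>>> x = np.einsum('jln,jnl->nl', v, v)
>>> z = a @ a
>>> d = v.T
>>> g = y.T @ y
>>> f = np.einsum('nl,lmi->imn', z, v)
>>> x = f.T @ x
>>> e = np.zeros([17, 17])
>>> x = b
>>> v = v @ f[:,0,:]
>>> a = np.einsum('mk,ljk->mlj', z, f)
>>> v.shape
(11, 5, 11)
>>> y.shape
(11, 17)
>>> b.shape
(23, 11)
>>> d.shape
(5, 5, 11)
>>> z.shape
(11, 11)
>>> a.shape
(11, 5, 5)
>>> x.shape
(23, 11)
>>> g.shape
(17, 17)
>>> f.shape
(5, 5, 11)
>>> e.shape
(17, 17)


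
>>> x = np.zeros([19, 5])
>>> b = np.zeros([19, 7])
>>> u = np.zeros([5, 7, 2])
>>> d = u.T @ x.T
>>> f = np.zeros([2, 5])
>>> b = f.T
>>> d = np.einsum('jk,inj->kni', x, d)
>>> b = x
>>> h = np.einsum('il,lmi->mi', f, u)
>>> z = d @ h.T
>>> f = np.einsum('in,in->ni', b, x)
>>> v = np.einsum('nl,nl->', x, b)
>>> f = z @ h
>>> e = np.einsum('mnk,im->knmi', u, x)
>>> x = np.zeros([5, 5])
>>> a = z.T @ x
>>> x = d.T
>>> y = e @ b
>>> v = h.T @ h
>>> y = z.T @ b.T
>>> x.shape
(2, 7, 5)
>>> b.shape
(19, 5)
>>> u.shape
(5, 7, 2)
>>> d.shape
(5, 7, 2)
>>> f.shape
(5, 7, 2)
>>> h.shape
(7, 2)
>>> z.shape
(5, 7, 7)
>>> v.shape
(2, 2)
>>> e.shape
(2, 7, 5, 19)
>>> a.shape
(7, 7, 5)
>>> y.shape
(7, 7, 19)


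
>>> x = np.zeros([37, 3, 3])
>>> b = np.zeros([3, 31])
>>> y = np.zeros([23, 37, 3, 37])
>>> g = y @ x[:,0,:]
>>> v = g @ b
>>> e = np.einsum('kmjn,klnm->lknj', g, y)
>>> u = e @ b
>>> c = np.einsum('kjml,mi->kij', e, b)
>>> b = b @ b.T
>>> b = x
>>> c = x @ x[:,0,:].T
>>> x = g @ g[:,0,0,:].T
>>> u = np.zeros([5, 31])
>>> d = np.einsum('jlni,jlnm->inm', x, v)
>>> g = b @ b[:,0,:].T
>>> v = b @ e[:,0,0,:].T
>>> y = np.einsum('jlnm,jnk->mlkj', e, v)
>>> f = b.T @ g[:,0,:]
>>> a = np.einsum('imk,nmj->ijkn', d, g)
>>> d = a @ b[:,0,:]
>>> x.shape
(23, 37, 3, 23)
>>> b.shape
(37, 3, 3)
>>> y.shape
(3, 23, 37, 37)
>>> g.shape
(37, 3, 37)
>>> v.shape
(37, 3, 37)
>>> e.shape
(37, 23, 3, 3)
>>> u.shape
(5, 31)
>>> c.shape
(37, 3, 37)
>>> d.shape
(23, 37, 31, 3)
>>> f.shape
(3, 3, 37)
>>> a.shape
(23, 37, 31, 37)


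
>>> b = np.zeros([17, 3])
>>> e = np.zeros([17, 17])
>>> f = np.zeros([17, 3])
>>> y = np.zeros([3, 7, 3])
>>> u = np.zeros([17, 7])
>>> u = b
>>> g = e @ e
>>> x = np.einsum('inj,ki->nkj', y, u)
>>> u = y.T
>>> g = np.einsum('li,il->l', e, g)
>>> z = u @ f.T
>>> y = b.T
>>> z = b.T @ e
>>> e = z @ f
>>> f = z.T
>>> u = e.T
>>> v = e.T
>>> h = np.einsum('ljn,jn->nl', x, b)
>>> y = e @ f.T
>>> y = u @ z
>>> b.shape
(17, 3)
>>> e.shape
(3, 3)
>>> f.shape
(17, 3)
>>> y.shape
(3, 17)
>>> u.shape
(3, 3)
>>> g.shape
(17,)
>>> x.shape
(7, 17, 3)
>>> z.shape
(3, 17)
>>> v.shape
(3, 3)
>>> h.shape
(3, 7)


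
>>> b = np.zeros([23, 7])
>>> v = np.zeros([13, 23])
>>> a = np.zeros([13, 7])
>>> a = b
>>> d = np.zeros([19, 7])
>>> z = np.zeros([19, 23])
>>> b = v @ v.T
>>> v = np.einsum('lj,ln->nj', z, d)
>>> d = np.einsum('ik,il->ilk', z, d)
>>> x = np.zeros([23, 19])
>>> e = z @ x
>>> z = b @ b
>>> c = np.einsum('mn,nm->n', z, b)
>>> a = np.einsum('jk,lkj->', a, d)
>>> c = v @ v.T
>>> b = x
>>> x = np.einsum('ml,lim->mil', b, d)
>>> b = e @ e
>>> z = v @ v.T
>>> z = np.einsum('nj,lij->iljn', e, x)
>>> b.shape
(19, 19)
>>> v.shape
(7, 23)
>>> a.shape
()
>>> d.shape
(19, 7, 23)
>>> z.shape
(7, 23, 19, 19)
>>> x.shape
(23, 7, 19)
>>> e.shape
(19, 19)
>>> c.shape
(7, 7)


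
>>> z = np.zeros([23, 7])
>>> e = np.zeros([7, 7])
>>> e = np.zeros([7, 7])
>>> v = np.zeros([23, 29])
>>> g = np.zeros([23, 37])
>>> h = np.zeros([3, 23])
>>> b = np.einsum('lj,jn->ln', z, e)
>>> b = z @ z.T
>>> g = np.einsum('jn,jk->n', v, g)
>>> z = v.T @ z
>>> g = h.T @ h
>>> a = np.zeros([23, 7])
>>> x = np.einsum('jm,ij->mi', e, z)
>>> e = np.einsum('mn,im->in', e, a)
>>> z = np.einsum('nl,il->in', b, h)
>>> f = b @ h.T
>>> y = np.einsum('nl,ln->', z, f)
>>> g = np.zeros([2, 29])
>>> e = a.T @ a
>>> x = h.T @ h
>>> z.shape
(3, 23)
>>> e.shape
(7, 7)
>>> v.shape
(23, 29)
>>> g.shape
(2, 29)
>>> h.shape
(3, 23)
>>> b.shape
(23, 23)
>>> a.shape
(23, 7)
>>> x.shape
(23, 23)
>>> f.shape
(23, 3)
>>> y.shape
()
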